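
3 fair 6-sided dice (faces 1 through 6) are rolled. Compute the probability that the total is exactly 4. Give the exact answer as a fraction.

1/72

There are 6^3 = 216 equally likely outcomes.
The number of ordered 3-tuples from {1,…,6} summing to 4 is 3.
P(sum = 4) = 3/216 = 1/72.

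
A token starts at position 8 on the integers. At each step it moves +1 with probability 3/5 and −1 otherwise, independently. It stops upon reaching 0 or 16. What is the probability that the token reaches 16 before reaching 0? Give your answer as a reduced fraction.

Let r = q/p = (2/5)/(3/5) = 2/3. The recurrence P(i) = p·P(i+1) + q·P(i−1) with P(0)=0, P(16)=1 gives P(i) = (1 − r^i)/(1 − r^16).
P(8) = (1 − (2/3)^8) / (1 − (2/3)^16) = 6561/6817.

6561/6817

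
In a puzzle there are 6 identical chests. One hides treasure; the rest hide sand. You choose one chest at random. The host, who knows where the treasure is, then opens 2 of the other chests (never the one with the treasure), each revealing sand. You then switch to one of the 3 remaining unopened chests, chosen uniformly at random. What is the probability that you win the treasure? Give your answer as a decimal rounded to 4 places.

0.2778

Your original chest holds the treasure with probability 1/6, so the other 5 collectively hold it with probability 5/6.
The host can always find 2 empty chests to open, so the reveals don't change that 5/6; it is now spread over the 3 remaining unopened chests.
P(win by switching) = (5/6) · (1/3) = 5/18 ≈ 0.2778.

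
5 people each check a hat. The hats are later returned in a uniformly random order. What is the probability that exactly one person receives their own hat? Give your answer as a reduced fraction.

3/8

Choose which one is fixed: C(5,1) = 5 ways.
The remaining 4 must have no fixed point: D(4) = 9.
P = 5·9/120 = 3/8.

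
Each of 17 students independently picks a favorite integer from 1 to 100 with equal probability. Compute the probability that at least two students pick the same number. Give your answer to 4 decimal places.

It's easier to compute the probability that all 17 are distinct.
P(all distinct) = 100/100 · 99/100 · ··· · 84/100 ≈ 0.2365.
So the probability of at least one match is 1 − 0.2365 = 0.7635.

0.7635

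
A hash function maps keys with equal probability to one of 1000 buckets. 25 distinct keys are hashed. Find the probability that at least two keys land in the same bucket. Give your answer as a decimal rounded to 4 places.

It's easier to compute the probability that all 25 are distinct.
P(all distinct) = 1000/1000 · 999/1000 · ··· · 976/1000 ≈ 0.7390.
So the probability of at least one match is 1 − 0.7390 = 0.2610.

0.2610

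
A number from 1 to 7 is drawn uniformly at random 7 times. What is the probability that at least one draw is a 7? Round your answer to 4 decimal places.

P(no draw is a 7) = (6/7)^7 ≈ 0.3399.
P(at least one) = 1 − 0.3399 = 0.6601.

0.6601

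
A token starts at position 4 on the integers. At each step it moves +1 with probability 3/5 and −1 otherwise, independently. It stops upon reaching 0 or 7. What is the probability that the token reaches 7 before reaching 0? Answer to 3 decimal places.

0.852

Let r = q/p = (2/5)/(3/5) = 2/3. The recurrence P(i) = p·P(i+1) + q·P(i−1) with P(0)=0, P(7)=1 gives P(i) = (1 − r^i)/(1 − r^7).
P(4) = (1 − (2/3)^4) / (1 − (2/3)^7) = 1755/2059 ≈ 0.852.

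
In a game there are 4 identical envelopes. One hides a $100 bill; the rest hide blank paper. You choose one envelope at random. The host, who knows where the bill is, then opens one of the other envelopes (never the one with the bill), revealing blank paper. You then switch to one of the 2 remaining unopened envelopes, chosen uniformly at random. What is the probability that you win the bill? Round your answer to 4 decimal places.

0.3750

Your original envelope holds the bill with probability 1/4, so the other 3 collectively hold it with probability 3/4.
The host can always find an empty envelope to open, so this doesn't change that 3/4; it is now spread over the 2 remaining unopened envelopes.
P(win by switching) = (3/4) · (1/2) = 3/8 ≈ 0.3750.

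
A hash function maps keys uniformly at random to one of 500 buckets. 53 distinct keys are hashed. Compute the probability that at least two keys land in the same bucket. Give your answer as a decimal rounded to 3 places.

0.943

It's easier to compute the probability that all 53 are distinct.
P(all distinct) = 500/500 · 499/500 · ··· · 448/500 ≈ 0.057.
So the probability of at least one match is 1 − 0.057 = 0.943.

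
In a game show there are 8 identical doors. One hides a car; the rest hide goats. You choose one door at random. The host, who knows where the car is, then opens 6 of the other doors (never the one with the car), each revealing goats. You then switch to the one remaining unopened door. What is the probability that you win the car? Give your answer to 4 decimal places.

Your original door holds the car with probability 1/8, so the other 7 collectively hold it with probability 7/8.
The host can always find 6 empty doors to open, so the reveals don't change that 7/8; it is now spread over the 1 remaining unopened door.
P(win by switching) = (7/8) · (1/1) = 7/8 ≈ 0.8750.

0.8750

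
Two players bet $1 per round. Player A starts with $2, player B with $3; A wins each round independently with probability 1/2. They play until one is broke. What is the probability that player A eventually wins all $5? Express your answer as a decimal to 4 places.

0.4000

With a fair step, P(i) = ½P(i−1) + ½P(i+1) with P(0)=0, P(5)=1 has the linear solution P(i) = i/5.
P(2) = 2/5 ≈ 0.4000.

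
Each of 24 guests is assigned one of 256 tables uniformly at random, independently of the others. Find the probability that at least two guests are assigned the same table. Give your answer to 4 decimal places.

0.6713

It's easier to compute the probability that all 24 are distinct.
P(all distinct) = 256/256 · 255/256 · ··· · 233/256 ≈ 0.3287.
So the probability of at least one match is 1 − 0.3287 = 0.6713.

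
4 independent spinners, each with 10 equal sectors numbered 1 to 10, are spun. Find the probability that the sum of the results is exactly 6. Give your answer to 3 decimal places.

There are 10^4 = 10000 equally likely outcomes.
The number of ordered 4-tuples from {1,…,10} summing to 6 is 10.
P(sum = 6) = 10/10000 = 1/1000 ≈ 0.001.

0.001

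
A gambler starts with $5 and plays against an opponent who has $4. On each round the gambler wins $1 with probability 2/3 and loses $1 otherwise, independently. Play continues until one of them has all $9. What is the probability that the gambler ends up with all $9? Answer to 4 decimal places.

Let r = q/p = (1/3)/(2/3) = 1/2. The recurrence P(i) = p·P(i+1) + q·P(i−1) with P(0)=0, P(9)=1 gives P(i) = (1 − r^i)/(1 − r^9).
P(5) = (1 − (1/2)^5) / (1 − (1/2)^9) = 496/511 ≈ 0.9706.

0.9706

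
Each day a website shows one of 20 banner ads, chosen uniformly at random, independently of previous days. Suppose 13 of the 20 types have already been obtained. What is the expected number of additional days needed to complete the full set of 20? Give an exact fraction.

Starting from 13 distinct types, each trial gives a new one with probability (20−i)/20 when i types are held, so the wait for the next new type is 20/(20−i).
E = 20/7 + 20/6 + 20/5 + 20/4 + 20/3 + 20/2 + 20/1 = 363/7.

363/7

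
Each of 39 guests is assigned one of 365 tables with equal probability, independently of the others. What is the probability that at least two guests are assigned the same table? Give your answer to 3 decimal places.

It's easier to compute the probability that all 39 are distinct.
P(all distinct) = 365/365 · 364/365 · ··· · 327/365 ≈ 0.122.
So the probability of at least one match is 1 − 0.122 = 0.878.

0.878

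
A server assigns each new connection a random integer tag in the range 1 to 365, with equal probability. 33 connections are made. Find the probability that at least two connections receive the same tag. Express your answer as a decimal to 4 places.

It's easier to compute the probability that all 33 are distinct.
P(all distinct) = 365/365 · 364/365 · ··· · 333/365 ≈ 0.2250.
So the probability of at least one match is 1 − 0.2250 = 0.7750.

0.7750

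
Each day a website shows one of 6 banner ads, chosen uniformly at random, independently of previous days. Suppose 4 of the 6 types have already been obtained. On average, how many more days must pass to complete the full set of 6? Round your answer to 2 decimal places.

9.00

Starting from 4 distinct types, each trial gives a new one with probability (6−i)/6 when i types are held, so the wait for the next new type is 6/(6−i).
E = 6/2 + 6/1 = 9 ≈ 9.00.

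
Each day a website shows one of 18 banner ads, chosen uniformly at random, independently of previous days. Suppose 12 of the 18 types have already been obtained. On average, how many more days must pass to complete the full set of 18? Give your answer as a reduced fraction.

441/10

Starting from 12 distinct types, each trial gives a new one with probability (18−i)/18 when i types are held, so the wait for the next new type is 18/(18−i).
E = 18/6 + 18/5 + 18/4 + 18/3 + 18/2 + 18/1 = 441/10.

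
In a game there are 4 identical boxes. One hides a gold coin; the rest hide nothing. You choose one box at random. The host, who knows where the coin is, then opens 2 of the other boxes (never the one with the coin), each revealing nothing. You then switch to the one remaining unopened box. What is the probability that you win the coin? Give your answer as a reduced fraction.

Your original box holds the coin with probability 1/4, so the other 3 collectively hold it with probability 3/4.
The host can always find 2 empty boxes to open, so the reveals don't change that 3/4; it is now spread over the 1 remaining unopened box.
P(win by switching) = (3/4) · (1/1) = 3/4.

3/4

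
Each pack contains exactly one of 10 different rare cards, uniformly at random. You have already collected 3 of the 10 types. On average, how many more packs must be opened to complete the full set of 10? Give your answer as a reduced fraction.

363/14

Starting from 3 distinct types, each trial gives a new one with probability (10−i)/10 when i types are held, so the wait for the next new type is 10/(10−i).
E = 10/7 + 10/6 + 10/5 + 10/4 + 10/3 + 10/2 + 10/1 = 363/14.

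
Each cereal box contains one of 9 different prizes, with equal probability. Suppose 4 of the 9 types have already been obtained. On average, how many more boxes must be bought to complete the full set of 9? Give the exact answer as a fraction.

411/20

Starting from 4 distinct types, each trial gives a new one with probability (9−i)/9 when i types are held, so the wait for the next new type is 9/(9−i).
E = 9/5 + 9/4 + 9/3 + 9/2 + 9/1 = 411/20.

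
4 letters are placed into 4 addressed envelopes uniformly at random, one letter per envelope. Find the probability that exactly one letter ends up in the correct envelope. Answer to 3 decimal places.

0.333

Choose which one is fixed: C(4,1) = 4 ways.
The remaining 3 must have no fixed point: D(3) = 2.
P = 4·2/24 = 1/3 ≈ 0.333.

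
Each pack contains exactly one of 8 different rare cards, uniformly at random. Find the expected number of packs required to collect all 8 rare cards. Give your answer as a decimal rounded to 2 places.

After i distinct types are collected, each trial gives a new one with probability (8−i)/8, so the expected wait for the next new type is 8/(8−i).
E = 8/8 + 8/7 + 8/6 + 8/5 + 8/4 + 8/3 + 8/2 + 8/1 = 761/35 ≈ 21.74.

21.74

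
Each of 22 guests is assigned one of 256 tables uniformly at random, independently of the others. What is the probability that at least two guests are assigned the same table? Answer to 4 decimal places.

It's easier to compute the probability that all 22 are distinct.
P(all distinct) = 256/256 · 255/256 · ··· · 235/256 ≈ 0.3951.
So the probability of at least one match is 1 − 0.3951 = 0.6049.

0.6049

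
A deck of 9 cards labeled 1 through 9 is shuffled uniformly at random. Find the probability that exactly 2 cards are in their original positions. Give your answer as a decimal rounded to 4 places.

0.1839

Choose which 2 of the 9 are fixed: C(9,2) = 36 ways.
The remaining 7 must have no fixed point: D(7) = 1854.
P = 36·1854/362880 = 103/560 ≈ 0.1839.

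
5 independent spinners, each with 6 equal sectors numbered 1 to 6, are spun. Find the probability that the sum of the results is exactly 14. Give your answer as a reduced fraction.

There are 6^5 = 7776 equally likely outcomes.
The number of ordered 5-tuples from {1,…,6} summing to 14 is 540.
P(sum = 14) = 540/7776 = 5/72.

5/72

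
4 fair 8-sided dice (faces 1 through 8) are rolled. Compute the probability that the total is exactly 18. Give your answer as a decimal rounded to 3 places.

0.084

There are 8^4 = 4096 equally likely outcomes.
The number of ordered 4-tuples from {1,…,8} summing to 18 is 344.
P(sum = 18) = 344/4096 = 43/512 ≈ 0.084.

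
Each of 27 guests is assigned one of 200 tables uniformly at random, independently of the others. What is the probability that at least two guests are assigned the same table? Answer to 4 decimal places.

0.8409

It's easier to compute the probability that all 27 are distinct.
P(all distinct) = 200/200 · 199/200 · ··· · 174/200 ≈ 0.1591.
So the probability of at least one match is 1 − 0.1591 = 0.8409.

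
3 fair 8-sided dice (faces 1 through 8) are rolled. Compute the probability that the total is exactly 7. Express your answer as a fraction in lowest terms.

15/512

There are 8^3 = 512 equally likely outcomes.
The number of ordered 3-tuples from {1,…,8} summing to 7 is 15.
P(sum = 7) = 15/512.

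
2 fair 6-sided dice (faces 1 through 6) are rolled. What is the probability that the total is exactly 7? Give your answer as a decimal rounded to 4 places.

0.1667

There are 6^2 = 36 equally likely outcomes.
The number of ordered 2-tuples from {1,…,6} summing to 7 is 6.
P(sum = 7) = 6/36 = 1/6 ≈ 0.1667.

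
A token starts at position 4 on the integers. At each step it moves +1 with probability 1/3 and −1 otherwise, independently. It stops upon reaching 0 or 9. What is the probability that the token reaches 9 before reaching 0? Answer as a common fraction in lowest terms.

Let r = q/p = (2/3)/(1/3) = 2. The recurrence P(i) = p·P(i+1) + q·P(i−1) with P(0)=0, P(9)=1 gives P(i) = (1 − r^i)/(1 − r^9).
P(4) = (1 − (2)^4) / (1 − (2)^9) = 15/511.

15/511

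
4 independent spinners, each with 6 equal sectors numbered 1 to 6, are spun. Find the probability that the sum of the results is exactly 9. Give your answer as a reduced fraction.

There are 6^4 = 1296 equally likely outcomes.
The number of ordered 4-tuples from {1,…,6} summing to 9 is 56.
P(sum = 9) = 56/1296 = 7/162.

7/162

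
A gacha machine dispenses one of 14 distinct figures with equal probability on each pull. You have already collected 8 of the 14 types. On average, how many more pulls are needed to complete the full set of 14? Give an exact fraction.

343/10

Starting from 8 distinct types, each trial gives a new one with probability (14−i)/14 when i types are held, so the wait for the next new type is 14/(14−i).
E = 14/6 + 14/5 + 14/4 + 14/3 + 14/2 + 14/1 = 343/10.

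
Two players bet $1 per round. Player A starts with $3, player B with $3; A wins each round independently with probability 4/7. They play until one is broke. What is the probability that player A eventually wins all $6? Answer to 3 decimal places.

Let r = q/p = (3/7)/(4/7) = 3/4. The recurrence P(i) = p·P(i+1) + q·P(i−1) with P(0)=0, P(6)=1 gives P(i) = (1 − r^i)/(1 − r^6).
P(3) = (1 − (3/4)^3) / (1 − (3/4)^6) = 64/91 ≈ 0.703.

0.703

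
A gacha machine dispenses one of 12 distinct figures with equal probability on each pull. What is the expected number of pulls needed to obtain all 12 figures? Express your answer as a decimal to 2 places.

After i distinct types are collected, each trial gives a new one with probability (12−i)/12, so the expected wait for the next new type is 12/(12−i).
E = 12/12 + 12/11 + 12/10 + 12/9 + 12/8 + 12/7 + 12/6 + 12/5 + 12/4 + 12/3 + 12/2 + 12/1 = 86021/2310 ≈ 37.24.

37.24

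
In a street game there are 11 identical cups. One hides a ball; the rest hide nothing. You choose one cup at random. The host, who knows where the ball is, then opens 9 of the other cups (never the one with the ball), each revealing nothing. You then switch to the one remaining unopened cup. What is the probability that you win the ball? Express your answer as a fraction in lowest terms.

10/11

Your original cup holds the ball with probability 1/11, so the other 10 collectively hold it with probability 10/11.
The host can always find 9 empty cups to open, so the reveals don't change that 10/11; it is now spread over the 1 remaining unopened cup.
P(win by switching) = (10/11) · (1/1) = 10/11.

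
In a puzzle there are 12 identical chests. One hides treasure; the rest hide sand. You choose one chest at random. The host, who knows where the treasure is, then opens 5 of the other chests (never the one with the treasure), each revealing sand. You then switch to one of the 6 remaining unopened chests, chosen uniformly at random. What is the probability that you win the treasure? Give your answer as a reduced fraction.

Your original chest holds the treasure with probability 1/12, so the other 11 collectively hold it with probability 11/12.
The host can always find 5 empty chests to open, so the reveals don't change that 11/12; it is now spread over the 6 remaining unopened chests.
P(win by switching) = (11/12) · (1/6) = 11/72.

11/72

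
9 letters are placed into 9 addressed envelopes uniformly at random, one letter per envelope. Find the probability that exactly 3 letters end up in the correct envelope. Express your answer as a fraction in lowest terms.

Choose which 3 of the 9 are fixed: C(9,3) = 84 ways.
The remaining 6 must have no fixed point: D(6) = 265.
P = 84·265/362880 = 53/864.

53/864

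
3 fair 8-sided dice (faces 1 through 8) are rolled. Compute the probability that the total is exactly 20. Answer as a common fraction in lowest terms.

15/512

There are 8^3 = 512 equally likely outcomes.
The number of ordered 3-tuples from {1,…,8} summing to 20 is 15.
P(sum = 20) = 15/512.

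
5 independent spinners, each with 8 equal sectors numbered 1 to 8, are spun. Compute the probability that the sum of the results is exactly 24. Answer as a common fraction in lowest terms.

595/8192

There are 8^5 = 32768 equally likely outcomes.
The number of ordered 5-tuples from {1,…,8} summing to 24 is 2380.
P(sum = 24) = 2380/32768 = 595/8192.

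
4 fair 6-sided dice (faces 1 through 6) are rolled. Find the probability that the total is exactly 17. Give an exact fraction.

13/162

There are 6^4 = 1296 equally likely outcomes.
The number of ordered 4-tuples from {1,…,6} summing to 17 is 104.
P(sum = 17) = 104/1296 = 13/162.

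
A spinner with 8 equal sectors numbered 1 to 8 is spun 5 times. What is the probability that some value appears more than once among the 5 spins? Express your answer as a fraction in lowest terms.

407/512

P(all 5 different) = 8/8 · 7/8 · ··· · 4/8 = 105/512.
P(at least two equal) = 1 − 105/512 = 407/512.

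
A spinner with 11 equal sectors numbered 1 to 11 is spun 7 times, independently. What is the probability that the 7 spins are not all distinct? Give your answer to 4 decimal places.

0.9147

P(all 7 different) = 11/11 · 10/11 · ··· · 5/11 ≈ 0.0853.
P(at least two equal) = 1 − 0.0853 = 0.9147.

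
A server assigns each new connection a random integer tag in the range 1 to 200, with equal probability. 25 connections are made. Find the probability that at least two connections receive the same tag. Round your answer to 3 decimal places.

0.791

It's easier to compute the probability that all 25 are distinct.
P(all distinct) = 200/200 · 199/200 · ··· · 176/200 ≈ 0.209.
So the probability of at least one match is 1 − 0.209 = 0.791.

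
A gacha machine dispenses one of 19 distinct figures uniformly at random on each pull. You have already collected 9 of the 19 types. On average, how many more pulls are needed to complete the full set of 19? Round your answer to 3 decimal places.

Starting from 9 distinct types, each trial gives a new one with probability (19−i)/19 when i types are held, so the wait for the next new type is 19/(19−i).
E = 19/10 + 19/9 + 19/8 + 19/7 + 19/6 + 19/5 + 19/4 + 19/3 + 19/2 + 19/1 = 140239/2520 ≈ 55.650.

55.650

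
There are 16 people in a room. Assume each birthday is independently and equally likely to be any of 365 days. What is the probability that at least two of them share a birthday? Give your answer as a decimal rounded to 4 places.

0.2836

It's easier to compute the probability that all 16 are distinct.
P(all distinct) = 365/365 · 364/365 · ··· · 350/365 ≈ 0.7164.
So the probability of at least one match is 1 − 0.7164 = 0.2836.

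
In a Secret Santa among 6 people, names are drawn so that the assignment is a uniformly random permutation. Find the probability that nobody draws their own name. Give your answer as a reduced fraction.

This is the derangement probability: permutations of 6 with no fixed point.
D(6) = 6! · (1 − 1/1! + 1/2! − ··· + (−1)^6/6!) = 265.
P = 265/720 = 53/144.

53/144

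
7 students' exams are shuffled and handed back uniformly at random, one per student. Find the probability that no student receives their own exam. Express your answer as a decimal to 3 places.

0.368

This is the derangement probability: permutations of 7 with no fixed point.
D(7) = 7! · (1 − 1/1! + 1/2! − ··· + (−1)^7/7!) = 1854.
P = 1854/5040 = 103/280 ≈ 0.368.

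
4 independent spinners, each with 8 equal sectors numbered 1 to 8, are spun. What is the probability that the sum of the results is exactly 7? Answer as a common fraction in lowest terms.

5/1024

There are 8^4 = 4096 equally likely outcomes.
The number of ordered 4-tuples from {1,…,8} summing to 7 is 20.
P(sum = 7) = 20/4096 = 5/1024.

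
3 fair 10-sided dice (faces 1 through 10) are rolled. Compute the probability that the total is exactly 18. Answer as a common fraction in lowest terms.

73/1000

There are 10^3 = 1000 equally likely outcomes.
The number of ordered 3-tuples from {1,…,10} summing to 18 is 73.
P(sum = 18) = 73/1000.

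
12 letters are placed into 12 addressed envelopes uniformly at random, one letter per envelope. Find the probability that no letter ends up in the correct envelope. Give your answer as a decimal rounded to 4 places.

0.3679

This is the derangement probability: permutations of 12 with no fixed point.
D(12) = 12! · (1 − 1/1! + 1/2! − ··· + (−1)^12/12!) = 176214841.
P = 176214841/479001600 = 16019531/43545600 ≈ 0.3679.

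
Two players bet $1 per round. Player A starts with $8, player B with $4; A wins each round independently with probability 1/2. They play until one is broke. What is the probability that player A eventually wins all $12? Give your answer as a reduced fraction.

With a fair step, P(i) = ½P(i−1) + ½P(i+1) with P(0)=0, P(12)=1 has the linear solution P(i) = i/12.
P(8) = 8/12 = 2/3.

2/3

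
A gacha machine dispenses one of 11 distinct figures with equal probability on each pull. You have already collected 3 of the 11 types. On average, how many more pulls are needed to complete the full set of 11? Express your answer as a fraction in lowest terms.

8371/280

Starting from 3 distinct types, each trial gives a new one with probability (11−i)/11 when i types are held, so the wait for the next new type is 11/(11−i).
E = 11/8 + 11/7 + 11/6 + 11/5 + 11/4 + 11/3 + 11/2 + 11/1 = 8371/280.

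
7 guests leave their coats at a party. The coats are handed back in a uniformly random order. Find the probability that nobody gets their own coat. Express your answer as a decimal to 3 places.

This is the derangement probability: permutations of 7 with no fixed point.
D(7) = 7! · (1 − 1/1! + 1/2! − ··· + (−1)^7/7!) = 1854.
P = 1854/5040 = 103/280 ≈ 0.368.

0.368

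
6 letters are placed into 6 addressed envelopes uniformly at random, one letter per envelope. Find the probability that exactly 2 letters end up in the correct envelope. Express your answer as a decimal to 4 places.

0.1875

Choose which 2 of the 6 are fixed: C(6,2) = 15 ways.
The remaining 4 must have no fixed point: D(4) = 9.
P = 15·9/720 = 3/16 ≈ 0.1875.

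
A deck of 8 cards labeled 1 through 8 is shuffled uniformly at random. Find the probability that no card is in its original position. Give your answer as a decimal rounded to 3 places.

This is the derangement probability: permutations of 8 with no fixed point.
D(8) = 8! · (1 − 1/1! + 1/2! − ··· + (−1)^8/8!) = 14833.
P = 14833/40320 = 2119/5760 ≈ 0.368.

0.368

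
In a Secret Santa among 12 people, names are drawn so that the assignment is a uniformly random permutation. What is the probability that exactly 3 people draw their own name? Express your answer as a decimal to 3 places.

Choose which 3 of the 12 are fixed: C(12,3) = 220 ways.
The remaining 9 must have no fixed point: D(9) = 133496.
P = 220·133496/479001600 = 16687/272160 ≈ 0.061.

0.061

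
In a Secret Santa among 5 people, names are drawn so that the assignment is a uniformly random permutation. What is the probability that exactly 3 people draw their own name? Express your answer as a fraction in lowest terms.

Choose which 3 of the 5 are fixed: C(5,3) = 10 ways.
The remaining 2 must have no fixed point: D(2) = 1.
P = 10·1/120 = 1/12.

1/12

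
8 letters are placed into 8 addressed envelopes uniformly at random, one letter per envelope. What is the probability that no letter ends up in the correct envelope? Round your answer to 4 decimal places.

0.3679

This is the derangement probability: permutations of 8 with no fixed point.
D(8) = 8! · (1 − 1/1! + 1/2! − ··· + (−1)^8/8!) = 14833.
P = 14833/40320 = 2119/5760 ≈ 0.3679.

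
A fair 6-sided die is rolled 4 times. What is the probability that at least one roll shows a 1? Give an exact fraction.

P(no roll shows a 1) = (5/6)^4 = 625/1296.
P(at least one) = 1 − 625/1296 = 671/1296.

671/1296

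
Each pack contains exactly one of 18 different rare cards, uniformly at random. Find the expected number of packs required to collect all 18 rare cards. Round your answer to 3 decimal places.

62.912

After i distinct types are collected, each trial gives a new one with probability (18−i)/18, so the expected wait for the next new type is 18/(18−i).
E = 18/18 + 18/17 + 18/16 + 18/15 + 18/14 + 18/13 + 18/12 + 18/11 + 18/10 + 18/9 + 18/8 + 18/7 + 18/6 + 18/5 + 18/4 + 18/3 + 18/2 + 18/1 = 42822903/680680 ≈ 62.912.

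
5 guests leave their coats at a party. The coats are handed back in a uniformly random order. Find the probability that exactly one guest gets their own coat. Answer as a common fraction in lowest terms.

Choose which one is fixed: C(5,1) = 5 ways.
The remaining 4 must have no fixed point: D(4) = 9.
P = 5·9/120 = 3/8.

3/8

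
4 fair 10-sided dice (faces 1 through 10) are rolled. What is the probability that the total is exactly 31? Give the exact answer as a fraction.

There are 10^4 = 10000 equally likely outcomes.
The number of ordered 4-tuples from {1,…,10} summing to 31 is 220.
P(sum = 31) = 220/10000 = 11/500.

11/500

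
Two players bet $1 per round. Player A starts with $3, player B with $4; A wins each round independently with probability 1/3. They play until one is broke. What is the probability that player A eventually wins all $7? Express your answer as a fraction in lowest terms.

7/127

Let r = q/p = (2/3)/(1/3) = 2. The recurrence P(i) = p·P(i+1) + q·P(i−1) with P(0)=0, P(7)=1 gives P(i) = (1 − r^i)/(1 − r^7).
P(3) = (1 − (2)^3) / (1 − (2)^7) = 7/127.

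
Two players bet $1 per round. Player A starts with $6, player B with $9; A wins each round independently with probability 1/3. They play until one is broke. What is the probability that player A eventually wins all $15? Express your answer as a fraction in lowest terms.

Let r = q/p = (2/3)/(1/3) = 2. The recurrence P(i) = p·P(i+1) + q·P(i−1) with P(0)=0, P(15)=1 gives P(i) = (1 − r^i)/(1 − r^15).
P(6) = (1 − (2)^6) / (1 − (2)^15) = 9/4681.

9/4681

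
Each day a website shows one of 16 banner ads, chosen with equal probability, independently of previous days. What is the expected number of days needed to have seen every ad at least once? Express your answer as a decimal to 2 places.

After i distinct types are collected, each trial gives a new one with probability (16−i)/16, so the expected wait for the next new type is 16/(16−i).
E = 16/16 + 16/15 + 16/14 + 16/13 + 16/12 + 16/11 + 16/10 + 16/9 + 16/8 + 16/7 + 16/6 + 16/5 + 16/4 + 16/3 + 16/2 + 16/1 = 2436559/45045 ≈ 54.09.

54.09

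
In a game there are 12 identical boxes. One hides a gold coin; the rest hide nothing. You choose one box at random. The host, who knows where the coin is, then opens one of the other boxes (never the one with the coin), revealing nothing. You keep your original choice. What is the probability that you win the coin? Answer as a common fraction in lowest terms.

1/12

The host can always open an empty box regardless of your choice, so this gives no information about your original box.
P(win by staying) = 1/12.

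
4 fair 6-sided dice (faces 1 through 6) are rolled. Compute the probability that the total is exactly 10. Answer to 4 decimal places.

0.0617

There are 6^4 = 1296 equally likely outcomes.
The number of ordered 4-tuples from {1,…,6} summing to 10 is 80.
P(sum = 10) = 80/1296 = 5/81 ≈ 0.0617.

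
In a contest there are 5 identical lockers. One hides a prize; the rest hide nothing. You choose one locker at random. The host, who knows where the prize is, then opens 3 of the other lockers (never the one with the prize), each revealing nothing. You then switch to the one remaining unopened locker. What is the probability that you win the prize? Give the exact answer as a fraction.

Your original locker holds the prize with probability 1/5, so the other 4 collectively hold it with probability 4/5.
The host can always find 3 empty lockers to open, so the reveals don't change that 4/5; it is now spread over the 1 remaining unopened locker.
P(win by switching) = (4/5) · (1/1) = 4/5.

4/5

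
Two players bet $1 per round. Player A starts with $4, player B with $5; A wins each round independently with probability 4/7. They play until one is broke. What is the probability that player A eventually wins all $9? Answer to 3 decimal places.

0.739

Let r = q/p = (3/7)/(4/7) = 3/4. The recurrence P(i) = p·P(i+1) + q·P(i−1) with P(0)=0, P(9)=1 gives P(i) = (1 − r^i)/(1 − r^9).
P(4) = (1 − (3/4)^4) / (1 − (3/4)^9) = 179200/242461 ≈ 0.739.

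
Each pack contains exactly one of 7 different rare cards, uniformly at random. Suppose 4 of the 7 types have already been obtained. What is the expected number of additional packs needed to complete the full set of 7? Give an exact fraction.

Starting from 4 distinct types, each trial gives a new one with probability (7−i)/7 when i types are held, so the wait for the next new type is 7/(7−i).
E = 7/3 + 7/2 + 7/1 = 77/6.

77/6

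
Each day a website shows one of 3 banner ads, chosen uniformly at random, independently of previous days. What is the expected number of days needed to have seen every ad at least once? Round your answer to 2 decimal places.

After i distinct types are collected, each trial gives a new one with probability (3−i)/3, so the expected wait for the next new type is 3/(3−i).
E = 3/3 + 3/2 + 3/1 = 11/2 ≈ 5.50.

5.50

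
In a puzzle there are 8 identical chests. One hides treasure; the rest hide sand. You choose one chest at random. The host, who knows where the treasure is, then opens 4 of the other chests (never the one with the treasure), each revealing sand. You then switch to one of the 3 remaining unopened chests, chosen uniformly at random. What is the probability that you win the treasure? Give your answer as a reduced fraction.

Your original chest holds the treasure with probability 1/8, so the other 7 collectively hold it with probability 7/8.
The host can always find 4 empty chests to open, so the reveals don't change that 7/8; it is now spread over the 3 remaining unopened chests.
P(win by switching) = (7/8) · (1/3) = 7/24.

7/24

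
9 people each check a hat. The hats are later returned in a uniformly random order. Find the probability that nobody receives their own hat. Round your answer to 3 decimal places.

This is the derangement probability: permutations of 9 with no fixed point.
D(9) = 9! · (1 − 1/1! + 1/2! − ··· + (−1)^9/9!) = 133496.
P = 133496/362880 = 16687/45360 ≈ 0.368.

0.368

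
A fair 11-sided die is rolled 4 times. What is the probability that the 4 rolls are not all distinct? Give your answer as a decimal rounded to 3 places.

0.459

P(all 4 different) = 11/11 · 10/11 · ··· · 8/11 ≈ 0.541.
P(at least two equal) = 1 − 0.541 = 0.459.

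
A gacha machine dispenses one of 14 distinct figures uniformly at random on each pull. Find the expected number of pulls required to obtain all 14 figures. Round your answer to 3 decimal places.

After i distinct types are collected, each trial gives a new one with probability (14−i)/14, so the expected wait for the next new type is 14/(14−i).
E = 14/14 + 14/13 + 14/12 + 14/11 + 14/10 + 14/9 + 14/8 + 14/7 + 14/6 + 14/5 + 14/4 + 14/3 + 14/2 + 14/1 = 1171733/25740 ≈ 45.522.

45.522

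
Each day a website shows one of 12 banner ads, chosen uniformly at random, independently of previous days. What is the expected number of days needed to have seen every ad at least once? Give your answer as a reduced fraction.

After i distinct types are collected, each trial gives a new one with probability (12−i)/12, so the expected wait for the next new type is 12/(12−i).
E = 12/12 + 12/11 + 12/10 + 12/9 + 12/8 + 12/7 + 12/6 + 12/5 + 12/4 + 12/3 + 12/2 + 12/1 = 86021/2310.

86021/2310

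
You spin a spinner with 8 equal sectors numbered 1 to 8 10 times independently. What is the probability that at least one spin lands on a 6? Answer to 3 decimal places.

0.737

P(no spin lands on a 6) = (7/8)^10 ≈ 0.263.
P(at least one) = 1 − 0.263 = 0.737.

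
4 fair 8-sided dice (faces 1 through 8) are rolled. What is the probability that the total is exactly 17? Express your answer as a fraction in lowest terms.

21/256

There are 8^4 = 4096 equally likely outcomes.
The number of ordered 4-tuples from {1,…,8} summing to 17 is 336.
P(sum = 17) = 336/4096 = 21/256.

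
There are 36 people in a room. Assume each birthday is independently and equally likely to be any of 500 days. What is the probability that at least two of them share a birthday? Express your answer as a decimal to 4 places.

It's easier to compute the probability that all 36 are distinct.
P(all distinct) = 500/500 · 499/500 · ··· · 465/500 ≈ 0.2750.
So the probability of at least one match is 1 − 0.2750 = 0.7250.

0.7250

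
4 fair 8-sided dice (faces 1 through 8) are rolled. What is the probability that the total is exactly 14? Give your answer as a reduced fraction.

There are 8^4 = 4096 equally likely outcomes.
The number of ordered 4-tuples from {1,…,8} summing to 14 is 246.
P(sum = 14) = 246/4096 = 123/2048.

123/2048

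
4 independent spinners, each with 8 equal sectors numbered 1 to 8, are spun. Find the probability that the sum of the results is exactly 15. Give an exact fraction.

71/1024

There are 8^4 = 4096 equally likely outcomes.
The number of ordered 4-tuples from {1,…,8} summing to 15 is 284.
P(sum = 15) = 284/4096 = 71/1024.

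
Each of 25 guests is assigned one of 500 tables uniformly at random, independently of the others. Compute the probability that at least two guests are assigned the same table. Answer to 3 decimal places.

It's easier to compute the probability that all 25 are distinct.
P(all distinct) = 500/500 · 499/500 · ··· · 476/500 ≈ 0.543.
So the probability of at least one match is 1 − 0.543 = 0.457.

0.457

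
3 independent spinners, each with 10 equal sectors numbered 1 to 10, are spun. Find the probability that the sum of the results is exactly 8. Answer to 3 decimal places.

There are 10^3 = 1000 equally likely outcomes.
The number of ordered 3-tuples from {1,…,10} summing to 8 is 21.
P(sum = 8) = 21/1000 ≈ 0.021.

0.021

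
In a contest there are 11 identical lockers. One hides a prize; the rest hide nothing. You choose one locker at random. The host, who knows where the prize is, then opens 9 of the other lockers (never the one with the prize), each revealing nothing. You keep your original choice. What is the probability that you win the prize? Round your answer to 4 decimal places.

The host can always open 9 empty lockers regardless of your choice, so the reveals give no information about your original locker.
P(win by staying) = 1/11 ≈ 0.0909.

0.0909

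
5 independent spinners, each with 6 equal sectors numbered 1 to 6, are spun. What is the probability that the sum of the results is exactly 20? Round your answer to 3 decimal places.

0.084

There are 6^5 = 7776 equally likely outcomes.
The number of ordered 5-tuples from {1,…,6} summing to 20 is 651.
P(sum = 20) = 651/7776 = 217/2592 ≈ 0.084.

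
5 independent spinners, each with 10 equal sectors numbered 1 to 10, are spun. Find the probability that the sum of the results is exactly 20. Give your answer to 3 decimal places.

0.032

There are 10^5 = 100000 equally likely outcomes.
The number of ordered 5-tuples from {1,…,10} summing to 20 is 3246.
P(sum = 20) = 3246/100000 = 1623/50000 ≈ 0.032.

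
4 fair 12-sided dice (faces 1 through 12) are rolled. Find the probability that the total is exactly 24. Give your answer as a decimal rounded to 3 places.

There are 12^4 = 20736 equally likely outcomes.
The number of ordered 4-tuples from {1,…,12} summing to 24 is 1111.
P(sum = 24) = 1111/20736 ≈ 0.054.

0.054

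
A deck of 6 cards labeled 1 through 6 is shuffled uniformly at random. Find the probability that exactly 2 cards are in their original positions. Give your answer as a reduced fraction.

Choose which 2 of the 6 are fixed: C(6,2) = 15 ways.
The remaining 4 must have no fixed point: D(4) = 9.
P = 15·9/720 = 3/16.

3/16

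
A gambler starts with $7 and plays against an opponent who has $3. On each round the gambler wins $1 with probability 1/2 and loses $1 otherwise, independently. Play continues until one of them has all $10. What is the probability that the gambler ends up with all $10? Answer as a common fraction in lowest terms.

7/10

With a fair step, P(i) = ½P(i−1) + ½P(i+1) with P(0)=0, P(10)=1 has the linear solution P(i) = i/10.
P(7) = 7/10.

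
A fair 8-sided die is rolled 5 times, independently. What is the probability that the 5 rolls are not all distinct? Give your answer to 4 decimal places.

0.7949

P(all 5 different) = 8/8 · 7/8 · ··· · 4/8 ≈ 0.2051.
P(at least two equal) = 1 − 0.2051 = 0.7949.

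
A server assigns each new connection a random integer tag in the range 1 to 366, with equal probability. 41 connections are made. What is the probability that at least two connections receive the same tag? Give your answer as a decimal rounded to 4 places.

0.9025

It's easier to compute the probability that all 41 are distinct.
P(all distinct) = 366/366 · 365/366 · ··· · 326/366 ≈ 0.0975.
So the probability of at least one match is 1 − 0.0975 = 0.9025.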